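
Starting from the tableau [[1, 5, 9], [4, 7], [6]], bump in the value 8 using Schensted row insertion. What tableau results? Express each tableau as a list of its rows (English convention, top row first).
[[1, 5, 8], [4, 7, 9], [6]]

In row 1, 8 replaces 9 (the leftmost entry greater than 8); 9 is bumped to row 2. 9 is appended to row 2. The new tableau is [[1, 5, 8], [4, 7, 9], [6]].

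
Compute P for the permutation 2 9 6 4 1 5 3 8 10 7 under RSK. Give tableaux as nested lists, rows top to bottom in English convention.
P = [[1, 3, 5, 7, 10], [2, 4, 8], [6], [9]]

Insert 2: appended to row 1. P = [[2]].
Insert 9: appended to row 1. P = [[2, 9]].
Insert 6: 6 bumps 9 from row 1; 9 starts row 2. P = [[2, 6], [9]].
Insert 4: 4 bumps 6 from row 1; 6 bumps 9 from row 2; 9 starts row 3. P = [[2, 4], [6], [9]].
Insert 1: 1 bumps 2 from row 1; 2 bumps 6 from row 2; 6 bumps 9 from row 3; 9 starts row 4. P = [[1, 4], [2], [6], [9]].
Insert 5: appended to row 1. P = [[1, 4, 5], [2], [6], [9]].
Insert 3: 3 bumps 4 from row 1; 4 appends to row 2. P = [[1, 3, 5], [2, 4], [6], [9]].
Insert 8: appended to row 1. P = [[1, 3, 5, 8], [2, 4], [6], [9]].
Insert 10: appended to row 1. P = [[1, 3, 5, 8, 10], [2, 4], [6], [9]].
Insert 7: 7 bumps 8 from row 1; 8 appends to row 2. P = [[1, 3, 5, 7, 10], [2, 4, 8], [6], [9]].

So P = [[1, 3, 5, 7, 10], [2, 4, 8], [6], [9]].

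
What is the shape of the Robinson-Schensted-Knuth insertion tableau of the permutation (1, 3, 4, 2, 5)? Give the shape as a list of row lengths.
[4, 1]

Row-insert each entry into an empty tableau.

After inserting 1: P = [[1]].
After inserting 3: P = [[1, 3]].
After inserting 4: P = [[1, 3, 4]].
After inserting 2: P = [[1, 2, 4], [3]].
After inserting 5: P = [[1, 2, 4, 5], [3]].

The final insertion tableau P = [[1, 2, 4, 5], [3]] has shape [4, 1].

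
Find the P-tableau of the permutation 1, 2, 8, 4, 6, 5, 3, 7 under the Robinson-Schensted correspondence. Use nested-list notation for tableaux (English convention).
Insert 1: appended to row 1. P = [[1]].
Insert 2: appended to row 1. P = [[1, 2]].
Insert 8: appended to row 1. P = [[1, 2, 8]].
Insert 4: 4 bumps 8 from row 1; 8 starts row 2. P = [[1, 2, 4], [8]].
Insert 6: appended to row 1. P = [[1, 2, 4, 6], [8]].
Insert 5: 5 bumps 6 from row 1; 6 bumps 8 from row 2; 8 starts row 3. P = [[1, 2, 4, 5], [6], [8]].
Insert 3: 3 bumps 4 from row 1; 4 bumps 6 from row 2; 6 bumps 8 from row 3; 8 starts row 4. P = [[1, 2, 3, 5], [4], [6], [8]].
Insert 7: appended to row 1. P = [[1, 2, 3, 5, 7], [4], [6], [8]].

So P = [[1, 2, 3, 5, 7], [4], [6], [8]].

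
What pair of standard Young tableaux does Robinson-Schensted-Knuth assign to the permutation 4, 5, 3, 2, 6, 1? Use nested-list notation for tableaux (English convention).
Insert each entry of the permutation into P by Schensted row insertion, recording in Q the position of each new cell.

Insert 4: appended to row 1. P = [[4]], Q = [[1]].
Insert 5: appended to row 1. P = [[4, 5]], Q = [[1, 2]].
Insert 3: 3 bumps 4 from row 1; 4 starts row 2. P = [[3, 5], [4]], Q = [[1, 2], [3]].
Insert 2: 2 bumps 3 from row 1; 3 bumps 4 from row 2; 4 starts row 3. P = [[2, 5], [3], [4]], Q = [[1, 2], [3], [4]].
Insert 6: appended to row 1. P = [[2, 5, 6], [3], [4]], Q = [[1, 2, 5], [3], [4]].
Insert 1: 1 bumps 2 from row 1; 2 bumps 3 from row 2; 3 bumps 4 from row 3; 4 starts row 4. P = [[1, 5, 6], [2], [3], [4]], Q = [[1, 2, 5], [3], [4], [6]].

So P = [[1, 5, 6], [2], [3], [4]], Q = [[1, 2, 5], [3], [4], [6]].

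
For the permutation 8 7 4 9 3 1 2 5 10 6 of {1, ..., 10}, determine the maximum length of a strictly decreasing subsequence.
5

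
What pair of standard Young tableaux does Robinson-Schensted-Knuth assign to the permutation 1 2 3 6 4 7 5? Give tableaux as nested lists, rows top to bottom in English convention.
Insert each entry of the permutation into P by Schensted row insertion, recording in Q the position of each new cell.

Insert 1: appended to row 1. P = [[1]].
Insert 2: appended to row 1. P = [[1, 2]].
Insert 3: appended to row 1. P = [[1, 2, 3]].
Insert 6: appended to row 1. P = [[1, 2, 3, 6]].
Insert 4: 4 bumps 6 from row 1; 6 starts row 2. P = [[1, 2, 3, 4], [6]].
Insert 7: appended to row 1. P = [[1, 2, 3, 4, 7], [6]].
Insert 5: 5 bumps 7 from row 1; 7 appends to row 2. P = [[1, 2, 3, 4, 5], [6, 7]].

So P = [[1, 2, 3, 4, 5], [6, 7]], Q = [[1, 2, 3, 4, 6], [5, 7]].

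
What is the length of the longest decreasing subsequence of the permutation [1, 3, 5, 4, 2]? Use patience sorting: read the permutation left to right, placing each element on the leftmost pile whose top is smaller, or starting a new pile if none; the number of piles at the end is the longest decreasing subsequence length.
1: new pile. tops = [1]
3: onto pile 1 (replacing 1). tops = [3]
5: onto pile 1 (replacing 3). tops = [5]
4: new pile. tops = [5, 4]
2: new pile. tops = [5, 4, 2]

3 piles, so the longest decreasing subsequence has length 3.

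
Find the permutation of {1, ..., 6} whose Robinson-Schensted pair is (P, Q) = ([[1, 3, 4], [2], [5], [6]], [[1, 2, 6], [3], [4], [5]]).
2 6 5 3 1 4

Reverse RSK: for i = n, n-1, ..., 1, locate i in Q, remove the corresponding corner cell from P, and reverse-bump its entry up through P; the value ejected from row 1 is w(i).

So w = 2 6 5 3 1 4.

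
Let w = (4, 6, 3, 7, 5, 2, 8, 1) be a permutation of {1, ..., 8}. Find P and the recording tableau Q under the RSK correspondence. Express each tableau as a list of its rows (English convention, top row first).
Insert each entry of the permutation into P by Schensted row insertion, recording in Q the position of each new cell.

After inserting 4: P = [[4]].
After inserting 6: P = [[4, 6]].
After inserting 3: P = [[3, 6], [4]].
After inserting 7: P = [[3, 6, 7], [4]].
After inserting 5: P = [[3, 5, 7], [4, 6]].
After inserting 2: P = [[2, 5, 7], [3, 6], [4]].
After inserting 8: P = [[2, 5, 7, 8], [3, 6], [4]].
After inserting 1: P = [[1, 5, 7, 8], [2, 6], [3], [4]].

So P = [[1, 5, 7, 8], [2, 6], [3], [4]], Q = [[1, 2, 4, 7], [3, 5], [6], [8]].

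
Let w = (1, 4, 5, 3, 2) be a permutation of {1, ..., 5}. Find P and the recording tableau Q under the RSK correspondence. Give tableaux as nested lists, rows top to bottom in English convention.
Insert each entry of the permutation into P by Schensted row insertion, recording in Q the position of each new cell.

Insert 1: appended to row 1. P = [[1]], Q = [[1]].
Insert 4: appended to row 1. P = [[1, 4]], Q = [[1, 2]].
Insert 5: appended to row 1. P = [[1, 4, 5]], Q = [[1, 2, 3]].
Insert 3: 3 bumps 4 from row 1; 4 starts row 2. P = [[1, 3, 5], [4]], Q = [[1, 2, 3], [4]].
Insert 2: 2 bumps 3 from row 1; 3 bumps 4 from row 2; 4 starts row 3. P = [[1, 2, 5], [3], [4]], Q = [[1, 2, 3], [4], [5]].

So P = [[1, 2, 5], [3], [4]], Q = [[1, 2, 3], [4], [5]].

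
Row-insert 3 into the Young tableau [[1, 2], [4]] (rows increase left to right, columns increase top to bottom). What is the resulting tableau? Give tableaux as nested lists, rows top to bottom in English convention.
[[1, 2, 3], [4]]

3 is larger than every entry of row 1, so it is appended to row 1. The new tableau is [[1, 2, 3], [4]].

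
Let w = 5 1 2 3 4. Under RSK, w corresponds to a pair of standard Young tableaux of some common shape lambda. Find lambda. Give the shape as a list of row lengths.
Row-insert each entry into an empty tableau.

After inserting 5: P = [[5]].
After inserting 1: P = [[1], [5]].
After inserting 2: P = [[1, 2], [5]].
After inserting 3: P = [[1, 2, 3], [5]].
After inserting 4: P = [[1, 2, 3, 4], [5]].

The final insertion tableau P = [[1, 2, 3, 4], [5]] has shape [4, 1].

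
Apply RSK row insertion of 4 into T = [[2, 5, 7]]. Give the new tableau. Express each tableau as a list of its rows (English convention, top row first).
In row 1, 4 replaces 5 (the leftmost entry greater than 4); 5 is bumped to row 2. 5 starts a new row 2. The new tableau is [[2, 4, 7], [5]].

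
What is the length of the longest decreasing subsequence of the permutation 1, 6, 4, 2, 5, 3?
3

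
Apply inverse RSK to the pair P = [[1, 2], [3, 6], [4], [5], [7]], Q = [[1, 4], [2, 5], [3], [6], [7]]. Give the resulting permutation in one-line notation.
Reverse the RSK construction: for i from n down to 1, find the cell of Q containing i, remove the entry at that cell from P, and reverse-bump it up through P; the value ejected from row 1 is w(i).

Step i=7: Q has 7 at row 5, column 1; remove 7 from row 5 of P and reverse-bump: 7 enters row 4 and ejects 5; 5 enters row 3 and ejects 4; 4 enters row 2 and ejects 3; 3 enters row 1 and ejects 2. So w(7) = 2. P is now [[1, 3], [4, 6], [5], [7]].
Step i=6: Q has 6 at row 4, column 1; remove 7 from row 4 of P and reverse-bump: 7 enters row 3 and ejects 5; 5 enters row 2 and ejects 4; 4 enters row 1 and ejects 3. So w(6) = 3. P is now [[1, 4], [5, 6], [7]].
Step i=5: Q has 5 at row 2, column 2; remove 6 from row 2 of P and reverse-bump: 6 enters row 1 and ejects 4. So w(5) = 4. P is now [[1, 6], [5], [7]].
Step i=4: Q has 4 at row 1, column 2; remove that cell from P, ejecting 6. So w(4) = 6. P is now [[1], [5], [7]].
Step i=3: Q has 3 at row 3, column 1; remove 7 from row 3 of P and reverse-bump: 7 enters row 2 and ejects 5; 5 enters row 1 and ejects 1. So w(3) = 1. P is now [[5], [7]].
Step i=2: Q has 2 at row 2, column 1; remove 7 from row 2 of P and reverse-bump: 7 enters row 1 and ejects 5. So w(2) = 5. P is now [[7]].
Step i=1: Q has 1 at row 1, column 1; remove that cell from P, ejecting 7. So w(1) = 7. P is now [].

So w = 7 5 1 6 4 3 2.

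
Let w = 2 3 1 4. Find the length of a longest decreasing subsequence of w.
2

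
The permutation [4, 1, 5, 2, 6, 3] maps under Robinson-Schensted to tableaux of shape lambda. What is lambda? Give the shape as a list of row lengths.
[3, 3]

Row-insert each entry into an empty tableau.

After inserting 4: P = [[4]].
After inserting 1: P = [[1], [4]].
After inserting 5: P = [[1, 5], [4]].
After inserting 2: P = [[1, 2], [4, 5]].
After inserting 6: P = [[1, 2, 6], [4, 5]].
After inserting 3: P = [[1, 2, 3], [4, 5, 6]].

The final insertion tableau P = [[1, 2, 3], [4, 5, 6]] has shape [3, 3].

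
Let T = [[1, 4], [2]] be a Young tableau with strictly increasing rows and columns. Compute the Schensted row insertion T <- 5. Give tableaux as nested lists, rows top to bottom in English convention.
5 is larger than every entry of row 1, so it is appended to row 1. The new tableau is [[1, 4, 5], [2]].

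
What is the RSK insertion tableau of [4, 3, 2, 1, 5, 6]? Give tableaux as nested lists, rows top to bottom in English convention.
Insert 4: appended to row 1. P = [[4]].
Insert 3: 3 bumps 4 from row 1; 4 starts row 2. P = [[3], [4]].
Insert 2: 2 bumps 3 from row 1; 3 bumps 4 from row 2; 4 starts row 3. P = [[2], [3], [4]].
Insert 1: 1 bumps 2 from row 1; 2 bumps 3 from row 2; 3 bumps 4 from row 3; 4 starts row 4. P = [[1], [2], [3], [4]].
Insert 5: appended to row 1. P = [[1, 5], [2], [3], [4]].
Insert 6: appended to row 1. P = [[1, 5, 6], [2], [3], [4]].

So P = [[1, 5, 6], [2], [3], [4]].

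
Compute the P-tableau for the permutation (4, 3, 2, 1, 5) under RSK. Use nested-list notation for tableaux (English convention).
Insert 4: appended to row 1. P = [[4]].
Insert 3: 3 bumps 4 from row 1; 4 starts row 2. P = [[3], [4]].
Insert 2: 2 bumps 3 from row 1; 3 bumps 4 from row 2; 4 starts row 3. P = [[2], [3], [4]].
Insert 1: 1 bumps 2 from row 1; 2 bumps 3 from row 2; 3 bumps 4 from row 3; 4 starts row 4. P = [[1], [2], [3], [4]].
Insert 5: appended to row 1. P = [[1, 5], [2], [3], [4]].

So P = [[1, 5], [2], [3], [4]].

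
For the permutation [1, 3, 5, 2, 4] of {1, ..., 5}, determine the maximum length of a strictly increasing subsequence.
3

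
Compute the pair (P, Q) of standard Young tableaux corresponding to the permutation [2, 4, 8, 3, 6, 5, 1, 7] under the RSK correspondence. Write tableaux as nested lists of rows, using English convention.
Insert each entry of the permutation into P by Schensted row insertion, recording in Q the position of each new cell.

Insert 2: appended to row 1. P = [[2]].
Insert 4: appended to row 1. P = [[2, 4]].
Insert 8: appended to row 1. P = [[2, 4, 8]].
Insert 3: 3 bumps 4 from row 1; 4 starts row 2. P = [[2, 3, 8], [4]].
Insert 6: 6 bumps 8 from row 1; 8 appends to row 2. P = [[2, 3, 6], [4, 8]].
Insert 5: 5 bumps 6 from row 1; 6 bumps 8 from row 2; 8 starts row 3. P = [[2, 3, 5], [4, 6], [8]].
Insert 1: 1 bumps 2 from row 1; 2 bumps 4 from row 2; 4 bumps 8 from row 3; 8 starts row 4. P = [[1, 3, 5], [2, 6], [4], [8]].
Insert 7: appended to row 1. P = [[1, 3, 5, 7], [2, 6], [4], [8]].

So P = [[1, 3, 5, 7], [2, 6], [4], [8]], Q = [[1, 2, 3, 8], [4, 5], [6], [7]].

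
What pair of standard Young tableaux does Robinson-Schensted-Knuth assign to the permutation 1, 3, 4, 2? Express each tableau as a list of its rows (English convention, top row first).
Insert each entry of the permutation into P by Schensted row insertion, recording in Q the position of each new cell.

Insert 1: appended to row 1. P = [[1]], Q = [[1]].
Insert 3: appended to row 1. P = [[1, 3]], Q = [[1, 2]].
Insert 4: appended to row 1. P = [[1, 3, 4]], Q = [[1, 2, 3]].
Insert 2: 2 bumps 3 from row 1; 3 starts row 2. P = [[1, 2, 4], [3]], Q = [[1, 2, 3], [4]].

So P = [[1, 2, 4], [3]], Q = [[1, 2, 3], [4]].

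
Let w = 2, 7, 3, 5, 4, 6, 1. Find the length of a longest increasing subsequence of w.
4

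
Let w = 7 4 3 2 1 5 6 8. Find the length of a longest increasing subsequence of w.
4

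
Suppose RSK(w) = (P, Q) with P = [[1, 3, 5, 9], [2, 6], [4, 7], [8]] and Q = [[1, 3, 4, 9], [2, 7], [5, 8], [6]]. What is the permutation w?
8 2 4 7 3 1 6 5 9

Reverse the RSK construction: for i from n down to 1, find the cell of Q containing i, remove the entry at that cell from P, and reverse-bump it up through P; the value ejected from row 1 is w(i).

Step i=9: Q has 9 at row 1, column 4; remove that cell from P, ejecting 9. So w(9) = 9. P is now [[1, 3, 5], [2, 6], [4, 7], [8]].
Step i=8: Q has 8 at row 3, column 2; remove 7 from row 3 of P and reverse-bump: 7 enters row 2 and ejects 6; 6 enters row 1 and ejects 5. So w(8) = 5. P is now [[1, 3, 6], [2, 7], [4], [8]].
Step i=7: Q has 7 at row 2, column 2; remove 7 from row 2 of P and reverse-bump: 7 enters row 1 and ejects 6. So w(7) = 6. P is now [[1, 3, 7], [2], [4], [8]].
Step i=6: Q has 6 at row 4, column 1; remove 8 from row 4 of P and reverse-bump: 8 enters row 3 and ejects 4; 4 enters row 2 and ejects 2; 2 enters row 1 and ejects 1. So w(6) = 1. P is now [[2, 3, 7], [4], [8]].
Step i=5: Q has 5 at row 3, column 1; remove 8 from row 3 of P and reverse-bump: 8 enters row 2 and ejects 4; 4 enters row 1 and ejects 3. So w(5) = 3. P is now [[2, 4, 7], [8]].
Step i=4: Q has 4 at row 1, column 3; remove that cell from P, ejecting 7. So w(4) = 7. P is now [[2, 4], [8]].
Step i=3: Q has 3 at row 1, column 2; remove that cell from P, ejecting 4. So w(3) = 4. P is now [[2], [8]].
Step i=2: Q has 2 at row 2, column 1; remove 8 from row 2 of P and reverse-bump: 8 enters row 1 and ejects 2. So w(2) = 2. P is now [[8]].
Step i=1: Q has 1 at row 1, column 1; remove that cell from P, ejecting 8. So w(1) = 8. P is now [].

So w = 8 2 4 7 3 1 6 5 9.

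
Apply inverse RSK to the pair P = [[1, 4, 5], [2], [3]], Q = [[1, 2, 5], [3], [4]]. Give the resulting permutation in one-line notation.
3 4 2 1 5

Reverse the RSK construction: for i from n down to 1, find the cell of Q containing i, remove the entry at that cell from P, and reverse-bump it up through P; the value ejected from row 1 is w(i).

Step i=5: Q has 5 at row 1, column 3; remove that cell from P, ejecting 5. So w(5) = 5. P is now [[1, 4], [2], [3]].
Step i=4: Q has 4 at row 3, column 1; remove 3 from row 3 of P and reverse-bump: 3 enters row 2 and ejects 2; 2 enters row 1 and ejects 1. So w(4) = 1. P is now [[2, 4], [3]].
Step i=3: Q has 3 at row 2, column 1; remove 3 from row 2 of P and reverse-bump: 3 enters row 1 and ejects 2. So w(3) = 2. P is now [[3, 4]].
Step i=2: Q has 2 at row 1, column 2; remove that cell from P, ejecting 4. So w(2) = 4. P is now [[3]].
Step i=1: Q has 1 at row 1, column 1; remove that cell from P, ejecting 3. So w(1) = 3. P is now [].

So w = 3 4 2 1 5.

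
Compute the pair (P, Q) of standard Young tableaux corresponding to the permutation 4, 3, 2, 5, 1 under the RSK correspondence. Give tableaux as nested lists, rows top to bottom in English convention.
Insert each entry of the permutation into P by Schensted row insertion, recording in Q the position of each new cell.

Insert 4: appended to row 1. P = [[4]].
Insert 3: 3 bumps 4 from row 1; 4 starts row 2. P = [[3], [4]].
Insert 2: 2 bumps 3 from row 1; 3 bumps 4 from row 2; 4 starts row 3. P = [[2], [3], [4]].
Insert 5: appended to row 1. P = [[2, 5], [3], [4]].
Insert 1: 1 bumps 2 from row 1; 2 bumps 3 from row 2; 3 bumps 4 from row 3; 4 starts row 4. P = [[1, 5], [2], [3], [4]].

So P = [[1, 5], [2], [3], [4]], Q = [[1, 4], [2], [3], [5]].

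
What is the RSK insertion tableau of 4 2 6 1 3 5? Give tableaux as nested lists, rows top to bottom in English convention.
Insert 4: appended to row 1. P = [[4]].
Insert 2: 2 bumps 4 from row 1; 4 starts row 2. P = [[2], [4]].
Insert 6: appended to row 1. P = [[2, 6], [4]].
Insert 1: 1 bumps 2 from row 1; 2 bumps 4 from row 2; 4 starts row 3. P = [[1, 6], [2], [4]].
Insert 3: 3 bumps 6 from row 1; 6 appends to row 2. P = [[1, 3], [2, 6], [4]].
Insert 5: appended to row 1. P = [[1, 3, 5], [2, 6], [4]].

So P = [[1, 3, 5], [2, 6], [4]].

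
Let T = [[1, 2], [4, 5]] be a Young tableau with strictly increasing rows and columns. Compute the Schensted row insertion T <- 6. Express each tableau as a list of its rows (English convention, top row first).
[[1, 2, 6], [4, 5]]

6 is larger than every entry of row 1, so it is appended to row 1. The new tableau is [[1, 2, 6], [4, 5]].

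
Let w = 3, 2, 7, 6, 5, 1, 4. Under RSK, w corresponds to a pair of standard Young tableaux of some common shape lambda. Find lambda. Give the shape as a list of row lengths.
Row-insert each entry into an empty tableau.

After inserting 3: P = [[3]].
After inserting 2: P = [[2], [3]].
After inserting 7: P = [[2, 7], [3]].
After inserting 6: P = [[2, 6], [3, 7]].
After inserting 5: P = [[2, 5], [3, 6], [7]].
After inserting 1: P = [[1, 5], [2, 6], [3], [7]].
After inserting 4: P = [[1, 4], [2, 5], [3, 6], [7]].

The final insertion tableau P = [[1, 4], [2, 5], [3, 6], [7]] has shape [2, 2, 2, 1].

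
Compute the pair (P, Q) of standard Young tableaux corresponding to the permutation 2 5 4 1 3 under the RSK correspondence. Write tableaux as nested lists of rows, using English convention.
P = [[1, 3], [2, 4], [5]], Q = [[1, 2], [3, 5], [4]]

Insert each entry of the permutation into P by Schensted row insertion, recording in Q the position of each new cell.

Insert 2: appended to row 1. P = [[2]].
Insert 5: appended to row 1. P = [[2, 5]].
Insert 4: 4 bumps 5 from row 1; 5 starts row 2. P = [[2, 4], [5]].
Insert 1: 1 bumps 2 from row 1; 2 bumps 5 from row 2; 5 starts row 3. P = [[1, 4], [2], [5]].
Insert 3: 3 bumps 4 from row 1; 4 appends to row 2. P = [[1, 3], [2, 4], [5]].

So P = [[1, 3], [2, 4], [5]], Q = [[1, 2], [3, 5], [4]].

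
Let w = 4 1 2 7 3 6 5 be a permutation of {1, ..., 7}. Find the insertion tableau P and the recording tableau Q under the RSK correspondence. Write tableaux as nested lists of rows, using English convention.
P = [[1, 2, 3, 5], [4, 6], [7]], Q = [[1, 3, 4, 6], [2, 5], [7]]

Insert each entry of the permutation into P by Schensted row insertion, recording in Q the position of each new cell.

After inserting 4: P = [[4]].
After inserting 1: P = [[1], [4]].
After inserting 2: P = [[1, 2], [4]].
After inserting 7: P = [[1, 2, 7], [4]].
After inserting 3: P = [[1, 2, 3], [4, 7]].
After inserting 6: P = [[1, 2, 3, 6], [4, 7]].
After inserting 5: P = [[1, 2, 3, 5], [4, 6], [7]].

So P = [[1, 2, 3, 5], [4, 6], [7]], Q = [[1, 3, 4, 6], [2, 5], [7]].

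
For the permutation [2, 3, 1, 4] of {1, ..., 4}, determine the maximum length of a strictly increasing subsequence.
3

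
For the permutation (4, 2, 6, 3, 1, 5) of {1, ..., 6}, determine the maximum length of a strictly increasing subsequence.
3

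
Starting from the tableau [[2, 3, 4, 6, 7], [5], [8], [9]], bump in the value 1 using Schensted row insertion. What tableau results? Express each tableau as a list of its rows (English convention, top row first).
[[1, 3, 4, 6, 7], [2], [5], [8], [9]]

In row 1, 1 replaces 2 (the leftmost entry greater than 1); 2 is bumped to row 2. In row 2, 2 replaces 5 (the leftmost entry greater than 2); 5 is bumped to row 3. In row 3, 5 replaces 8 (the leftmost entry greater than 5); 8 is bumped to row 4. In row 4, 8 replaces 9 (the leftmost entry greater than 8); 9 is bumped to row 5. 9 starts a new row 5. The new tableau is [[1, 3, 4, 6, 7], [2], [5], [8], [9]].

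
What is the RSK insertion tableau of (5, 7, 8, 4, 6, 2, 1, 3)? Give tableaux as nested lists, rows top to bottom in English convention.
Insert 5: appended to row 1. P = [[5]].
Insert 7: appended to row 1. P = [[5, 7]].
Insert 8: appended to row 1. P = [[5, 7, 8]].
Insert 4: 4 bumps 5 from row 1; 5 starts row 2. P = [[4, 7, 8], [5]].
Insert 6: 6 bumps 7 from row 1; 7 appends to row 2. P = [[4, 6, 8], [5, 7]].
Insert 2: 2 bumps 4 from row 1; 4 bumps 5 from row 2; 5 starts row 3. P = [[2, 6, 8], [4, 7], [5]].
Insert 1: 1 bumps 2 from row 1; 2 bumps 4 from row 2; 4 bumps 5 from row 3; 5 starts row 4. P = [[1, 6, 8], [2, 7], [4], [5]].
Insert 3: 3 bumps 6 from row 1; 6 bumps 7 from row 2; 7 appends to row 3. P = [[1, 3, 8], [2, 6], [4, 7], [5]].

So P = [[1, 3, 8], [2, 6], [4, 7], [5]].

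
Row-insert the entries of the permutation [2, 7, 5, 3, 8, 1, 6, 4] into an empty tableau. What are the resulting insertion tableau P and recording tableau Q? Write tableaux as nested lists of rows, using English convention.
P = [[1, 3, 4], [2, 6], [5, 8], [7]], Q = [[1, 2, 5], [3, 7], [4, 8], [6]]

Insert each entry of the permutation into P by Schensted row insertion, recording in Q the position of each new cell.

Insert 2: appended to row 1. P = [[2]], Q = [[1]].
Insert 7: appended to row 1. P = [[2, 7]], Q = [[1, 2]].
Insert 5: 5 bumps 7 from row 1; 7 starts row 2. P = [[2, 5], [7]], Q = [[1, 2], [3]].
Insert 3: 3 bumps 5 from row 1; 5 bumps 7 from row 2; 7 starts row 3. P = [[2, 3], [5], [7]], Q = [[1, 2], [3], [4]].
Insert 8: appended to row 1. P = [[2, 3, 8], [5], [7]], Q = [[1, 2, 5], [3], [4]].
Insert 1: 1 bumps 2 from row 1; 2 bumps 5 from row 2; 5 bumps 7 from row 3; 7 starts row 4. P = [[1, 3, 8], [2], [5], [7]], Q = [[1, 2, 5], [3], [4], [6]].
Insert 6: 6 bumps 8 from row 1; 8 appends to row 2. P = [[1, 3, 6], [2, 8], [5], [7]], Q = [[1, 2, 5], [3, 7], [4], [6]].
Insert 4: 4 bumps 6 from row 1; 6 bumps 8 from row 2; 8 appends to row 3. P = [[1, 3, 4], [2, 6], [5, 8], [7]], Q = [[1, 2, 5], [3, 7], [4, 8], [6]].

So P = [[1, 3, 4], [2, 6], [5, 8], [7]], Q = [[1, 2, 5], [3, 7], [4, 8], [6]].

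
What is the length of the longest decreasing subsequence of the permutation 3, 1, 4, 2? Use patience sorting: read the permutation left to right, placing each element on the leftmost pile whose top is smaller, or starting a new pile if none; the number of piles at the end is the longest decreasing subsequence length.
3: new pile. tops = [3]
1: new pile. tops = [3, 1]
4: onto pile 1 (replacing 3). tops = [4, 1]
2: onto pile 2 (replacing 1). tops = [4, 2]

2 piles, so the longest decreasing subsequence has length 2.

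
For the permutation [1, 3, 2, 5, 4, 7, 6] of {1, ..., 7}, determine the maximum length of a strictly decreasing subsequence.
2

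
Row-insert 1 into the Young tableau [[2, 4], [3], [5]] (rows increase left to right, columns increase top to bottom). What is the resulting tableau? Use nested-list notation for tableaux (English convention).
In row 1, 1 replaces 2 (the leftmost entry greater than 1); 2 is bumped to row 2. In row 2, 2 replaces 3 (the leftmost entry greater than 2); 3 is bumped to row 3. In row 3, 3 replaces 5 (the leftmost entry greater than 3); 5 is bumped to row 4. 5 starts a new row 4. The new tableau is [[1, 4], [2], [3], [5]].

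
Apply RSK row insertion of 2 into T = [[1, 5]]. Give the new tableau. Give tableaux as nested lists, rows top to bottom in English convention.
[[1, 2], [5]]

In row 1, 2 replaces 5 (the leftmost entry greater than 2); 5 is bumped to row 2. 5 starts a new row 2. The new tableau is [[1, 2], [5]].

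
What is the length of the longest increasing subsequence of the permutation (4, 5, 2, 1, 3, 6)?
3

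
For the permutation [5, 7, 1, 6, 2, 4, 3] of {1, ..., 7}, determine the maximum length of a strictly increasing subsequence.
3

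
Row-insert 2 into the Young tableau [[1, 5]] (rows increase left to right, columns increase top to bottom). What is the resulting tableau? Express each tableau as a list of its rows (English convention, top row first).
[[1, 2], [5]]

In row 1, 2 replaces 5 (the leftmost entry greater than 2); 5 is bumped to row 2. 5 starts a new row 2. The new tableau is [[1, 2], [5]].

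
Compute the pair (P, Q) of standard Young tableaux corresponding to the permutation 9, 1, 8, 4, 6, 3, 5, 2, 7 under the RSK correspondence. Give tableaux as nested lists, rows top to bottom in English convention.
P = [[1, 2, 5, 7], [3, 6], [4], [8], [9]], Q = [[1, 3, 5, 9], [2, 7], [4], [6], [8]]

Insert each entry of the permutation into P by Schensted row insertion, recording in Q the position of each new cell.

Insert 9: appended to row 1. P = [[9]].
Insert 1: 1 bumps 9 from row 1; 9 starts row 2. P = [[1], [9]].
Insert 8: appended to row 1. P = [[1, 8], [9]].
Insert 4: 4 bumps 8 from row 1; 8 bumps 9 from row 2; 9 starts row 3. P = [[1, 4], [8], [9]].
Insert 6: appended to row 1. P = [[1, 4, 6], [8], [9]].
Insert 3: 3 bumps 4 from row 1; 4 bumps 8 from row 2; 8 bumps 9 from row 3; 9 starts row 4. P = [[1, 3, 6], [4], [8], [9]].
Insert 5: 5 bumps 6 from row 1; 6 appends to row 2. P = [[1, 3, 5], [4, 6], [8], [9]].
Insert 2: 2 bumps 3 from row 1; 3 bumps 4 from row 2; 4 bumps 8 from row 3; 8 bumps 9 from row 4; 9 starts row 5. P = [[1, 2, 5], [3, 6], [4], [8], [9]].
Insert 7: appended to row 1. P = [[1, 2, 5, 7], [3, 6], [4], [8], [9]].

So P = [[1, 2, 5, 7], [3, 6], [4], [8], [9]], Q = [[1, 3, 5, 9], [2, 7], [4], [6], [8]].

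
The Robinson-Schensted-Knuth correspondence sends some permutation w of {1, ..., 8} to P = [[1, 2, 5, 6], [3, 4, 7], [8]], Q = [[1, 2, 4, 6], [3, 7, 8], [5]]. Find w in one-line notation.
Reverse RSK: for i = n, n-1, ..., 1, locate i in Q, remove the corresponding corner cell from P, and reverse-bump its entry up through P; the value ejected from row 1 is w(i).

So w = 3 8 4 5 1 7 2 6.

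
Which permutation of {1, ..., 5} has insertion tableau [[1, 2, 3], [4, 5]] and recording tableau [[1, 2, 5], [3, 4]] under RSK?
Reverse the RSK construction: for i from n down to 1, find the cell of Q containing i, remove the entry at that cell from P, and reverse-bump it up through P; the value ejected from row 1 is w(i).

Step i=5: Q has 5 at row 1, column 3; remove that cell from P, ejecting 3. So w(5) = 3. P is now [[1, 2], [4, 5]].
Step i=4: Q has 4 at row 2, column 2; remove 5 from row 2 of P and reverse-bump: 5 enters row 1 and ejects 2. So w(4) = 2. P is now [[1, 5], [4]].
Step i=3: Q has 3 at row 2, column 1; remove 4 from row 2 of P and reverse-bump: 4 enters row 1 and ejects 1. So w(3) = 1. P is now [[4, 5]].
Step i=2: Q has 2 at row 1, column 2; remove that cell from P, ejecting 5. So w(2) = 5. P is now [[4]].
Step i=1: Q has 1 at row 1, column 1; remove that cell from P, ejecting 4. So w(1) = 4. P is now [].

So w = 4 5 1 2 3.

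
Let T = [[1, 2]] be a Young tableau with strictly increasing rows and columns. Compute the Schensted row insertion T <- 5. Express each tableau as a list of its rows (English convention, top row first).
[[1, 2, 5]]

5 is larger than every entry of row 1, so it is appended to row 1. The new tableau is [[1, 2, 5]].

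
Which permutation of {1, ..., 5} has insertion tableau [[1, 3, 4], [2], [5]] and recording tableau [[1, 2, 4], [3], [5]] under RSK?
Reverse the RSK construction: for i from n down to 1, find the cell of Q containing i, remove the entry at that cell from P, and reverse-bump it up through P; the value ejected from row 1 is w(i).

Step i=5: Q has 5 at row 3, column 1; remove 5 from row 3 of P and reverse-bump: 5 enters row 2 and ejects 2; 2 enters row 1 and ejects 1. So w(5) = 1. P is now [[2, 3, 4], [5]].
Step i=4: Q has 4 at row 1, column 3; remove that cell from P, ejecting 4. So w(4) = 4. P is now [[2, 3], [5]].
Step i=3: Q has 3 at row 2, column 1; remove 5 from row 2 of P and reverse-bump: 5 enters row 1 and ejects 3. So w(3) = 3. P is now [[2, 5]].
Step i=2: Q has 2 at row 1, column 2; remove that cell from P, ejecting 5. So w(2) = 5. P is now [[2]].
Step i=1: Q has 1 at row 1, column 1; remove that cell from P, ejecting 2. So w(1) = 2. P is now [].

So w = 2 5 3 4 1.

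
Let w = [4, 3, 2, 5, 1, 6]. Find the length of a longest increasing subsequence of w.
3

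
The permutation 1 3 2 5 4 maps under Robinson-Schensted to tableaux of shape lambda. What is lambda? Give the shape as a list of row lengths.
[3, 2]

Row-insert each entry into an empty tableau.

After inserting 1: P = [[1]].
After inserting 3: P = [[1, 3]].
After inserting 2: P = [[1, 2], [3]].
After inserting 5: P = [[1, 2, 5], [3]].
After inserting 4: P = [[1, 2, 4], [3, 5]].

The final insertion tableau P = [[1, 2, 4], [3, 5]] has shape [3, 2].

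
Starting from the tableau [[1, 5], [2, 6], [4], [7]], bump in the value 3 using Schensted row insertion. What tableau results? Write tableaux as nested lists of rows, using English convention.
In row 1, 3 replaces 5 (the leftmost entry greater than 3); 5 is bumped to row 2. In row 2, 5 replaces 6 (the leftmost entry greater than 5); 6 is bumped to row 3. 6 is appended to row 3. The new tableau is [[1, 3], [2, 5], [4, 6], [7]].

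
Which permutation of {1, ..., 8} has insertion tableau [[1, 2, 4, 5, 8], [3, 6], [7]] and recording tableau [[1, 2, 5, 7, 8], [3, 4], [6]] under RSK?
3 7 1 2 6 4 5 8

Reverse the RSK construction: for i from n down to 1, find the cell of Q containing i, remove the entry at that cell from P, and reverse-bump it up through P; the value ejected from row 1 is w(i).

Step i=8: Q has 8 at row 1, column 5; remove that cell from P, ejecting 8. So w(8) = 8. P is now [[1, 2, 4, 5], [3, 6], [7]].
Step i=7: Q has 7 at row 1, column 4; remove that cell from P, ejecting 5. So w(7) = 5. P is now [[1, 2, 4], [3, 6], [7]].
Step i=6: Q has 6 at row 3, column 1; remove 7 from row 3 of P and reverse-bump: 7 enters row 2 and ejects 6; 6 enters row 1 and ejects 4. So w(6) = 4. P is now [[1, 2, 6], [3, 7]].
Step i=5: Q has 5 at row 1, column 3; remove that cell from P, ejecting 6. So w(5) = 6. P is now [[1, 2], [3, 7]].
Step i=4: Q has 4 at row 2, column 2; remove 7 from row 2 of P and reverse-bump: 7 enters row 1 and ejects 2. So w(4) = 2. P is now [[1, 7], [3]].
Step i=3: Q has 3 at row 2, column 1; remove 3 from row 2 of P and reverse-bump: 3 enters row 1 and ejects 1. So w(3) = 1. P is now [[3, 7]].
Step i=2: Q has 2 at row 1, column 2; remove that cell from P, ejecting 7. So w(2) = 7. P is now [[3]].
Step i=1: Q has 1 at row 1, column 1; remove that cell from P, ejecting 3. So w(1) = 3. P is now [].

So w = 3 7 1 2 6 4 5 8.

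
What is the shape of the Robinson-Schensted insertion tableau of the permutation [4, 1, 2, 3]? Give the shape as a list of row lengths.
[3, 1]

Row-insert each entry into an empty tableau.

After inserting 4: P = [[4]].
After inserting 1: P = [[1], [4]].
After inserting 2: P = [[1, 2], [4]].
After inserting 3: P = [[1, 2, 3], [4]].

The final insertion tableau P = [[1, 2, 3], [4]] has shape [3, 1].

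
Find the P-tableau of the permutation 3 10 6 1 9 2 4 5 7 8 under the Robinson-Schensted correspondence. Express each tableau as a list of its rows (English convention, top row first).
P = [[1, 2, 4, 5, 7, 8], [3, 6, 9], [10]]

Insert 3: appended to row 1. P = [[3]].
Insert 10: appended to row 1. P = [[3, 10]].
Insert 6: 6 bumps 10 from row 1; 10 starts row 2. P = [[3, 6], [10]].
Insert 1: 1 bumps 3 from row 1; 3 bumps 10 from row 2; 10 starts row 3. P = [[1, 6], [3], [10]].
Insert 9: appended to row 1. P = [[1, 6, 9], [3], [10]].
Insert 2: 2 bumps 6 from row 1; 6 appends to row 2. P = [[1, 2, 9], [3, 6], [10]].
Insert 4: 4 bumps 9 from row 1; 9 appends to row 2. P = [[1, 2, 4], [3, 6, 9], [10]].
Insert 5: appended to row 1. P = [[1, 2, 4, 5], [3, 6, 9], [10]].
Insert 7: appended to row 1. P = [[1, 2, 4, 5, 7], [3, 6, 9], [10]].
Insert 8: appended to row 1. P = [[1, 2, 4, 5, 7, 8], [3, 6, 9], [10]].

So P = [[1, 2, 4, 5, 7, 8], [3, 6, 9], [10]].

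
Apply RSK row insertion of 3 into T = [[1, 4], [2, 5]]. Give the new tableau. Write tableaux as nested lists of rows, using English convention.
[[1, 3], [2, 4], [5]]

In row 1, 3 replaces 4 (the leftmost entry greater than 3); 4 is bumped to row 2. In row 2, 4 replaces 5 (the leftmost entry greater than 4); 5 is bumped to row 3. 5 starts a new row 3. The new tableau is [[1, 3], [2, 4], [5]].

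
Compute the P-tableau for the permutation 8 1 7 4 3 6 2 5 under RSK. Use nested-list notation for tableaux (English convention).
Insert 8: appended to row 1. P = [[8]].
Insert 1: 1 bumps 8 from row 1; 8 starts row 2. P = [[1], [8]].
Insert 7: appended to row 1. P = [[1, 7], [8]].
Insert 4: 4 bumps 7 from row 1; 7 bumps 8 from row 2; 8 starts row 3. P = [[1, 4], [7], [8]].
Insert 3: 3 bumps 4 from row 1; 4 bumps 7 from row 2; 7 bumps 8 from row 3; 8 starts row 4. P = [[1, 3], [4], [7], [8]].
Insert 6: appended to row 1. P = [[1, 3, 6], [4], [7], [8]].
Insert 2: 2 bumps 3 from row 1; 3 bumps 4 from row 2; 4 bumps 7 from row 3; 7 bumps 8 from row 4; 8 starts row 5. P = [[1, 2, 6], [3], [4], [7], [8]].
Insert 5: 5 bumps 6 from row 1; 6 appends to row 2. P = [[1, 2, 5], [3, 6], [4], [7], [8]].

So P = [[1, 2, 5], [3, 6], [4], [7], [8]].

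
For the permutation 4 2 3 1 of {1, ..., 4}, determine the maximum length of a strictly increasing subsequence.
2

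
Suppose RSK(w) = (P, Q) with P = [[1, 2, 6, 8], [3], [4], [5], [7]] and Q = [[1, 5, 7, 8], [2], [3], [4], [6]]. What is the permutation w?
Reverse the RSK construction: for i from n down to 1, find the cell of Q containing i, remove the entry at that cell from P, and reverse-bump it up through P; the value ejected from row 1 is w(i).

Step i=8: Q has 8 at row 1, column 4; remove that cell from P, ejecting 8. So w(8) = 8. P is now [[1, 2, 6], [3], [4], [5], [7]].
Step i=7: Q has 7 at row 1, column 3; remove that cell from P, ejecting 6. So w(7) = 6. P is now [[1, 2], [3], [4], [5], [7]].
Step i=6: Q has 6 at row 5, column 1; remove 7 from row 5 of P and reverse-bump: 7 enters row 4 and ejects 5; 5 enters row 3 and ejects 4; 4 enters row 2 and ejects 3; 3 enters row 1 and ejects 2. So w(6) = 2. P is now [[1, 3], [4], [5], [7]].
Step i=5: Q has 5 at row 1, column 2; remove that cell from P, ejecting 3. So w(5) = 3. P is now [[1], [4], [5], [7]].
Step i=4: Q has 4 at row 4, column 1; remove 7 from row 4 of P and reverse-bump: 7 enters row 3 and ejects 5; 5 enters row 2 and ejects 4; 4 enters row 1 and ejects 1. So w(4) = 1. P is now [[4], [5], [7]].
Step i=3: Q has 3 at row 3, column 1; remove 7 from row 3 of P and reverse-bump: 7 enters row 2 and ejects 5; 5 enters row 1 and ejects 4. So w(3) = 4. P is now [[5], [7]].
Step i=2: Q has 2 at row 2, column 1; remove 7 from row 2 of P and reverse-bump: 7 enters row 1 and ejects 5. So w(2) = 5. P is now [[7]].
Step i=1: Q has 1 at row 1, column 1; remove that cell from P, ejecting 7. So w(1) = 7. P is now [].

So w = 7 5 4 1 3 2 6 8.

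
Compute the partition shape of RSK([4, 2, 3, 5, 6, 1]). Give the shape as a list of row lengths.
[4, 1, 1]

Row-insert each entry into an empty tableau.

After inserting 4: P = [[4]].
After inserting 2: P = [[2], [4]].
After inserting 3: P = [[2, 3], [4]].
After inserting 5: P = [[2, 3, 5], [4]].
After inserting 6: P = [[2, 3, 5, 6], [4]].
After inserting 1: P = [[1, 3, 5, 6], [2], [4]].

The final insertion tableau P = [[1, 3, 5, 6], [2], [4]] has shape [4, 1, 1].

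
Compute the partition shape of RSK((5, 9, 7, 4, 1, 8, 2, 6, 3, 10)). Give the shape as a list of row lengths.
[4, 3, 2, 1]

Row-insert each entry into an empty tableau.

After inserting 5: P = [[5]].
After inserting 9: P = [[5, 9]].
After inserting 7: P = [[5, 7], [9]].
After inserting 4: P = [[4, 7], [5], [9]].
After inserting 1: P = [[1, 7], [4], [5], [9]].
After inserting 8: P = [[1, 7, 8], [4], [5], [9]].
After inserting 2: P = [[1, 2, 8], [4, 7], [5], [9]].
After inserting 6: P = [[1, 2, 6], [4, 7, 8], [5], [9]].
After inserting 3: P = [[1, 2, 3], [4, 6, 8], [5, 7], [9]].
After inserting 10: P = [[1, 2, 3, 10], [4, 6, 8], [5, 7], [9]].

The final insertion tableau P = [[1, 2, 3, 10], [4, 6, 8], [5, 7], [9]] has shape [4, 3, 2, 1].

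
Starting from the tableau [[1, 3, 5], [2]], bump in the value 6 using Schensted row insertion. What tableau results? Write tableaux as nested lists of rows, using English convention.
[[1, 3, 5, 6], [2]]

6 is larger than every entry of row 1, so it is appended to row 1. The new tableau is [[1, 3, 5, 6], [2]].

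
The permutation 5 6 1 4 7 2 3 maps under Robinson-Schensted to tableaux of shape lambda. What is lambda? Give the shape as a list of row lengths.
[3, 3, 1]

Row-insert each entry into an empty tableau.

After inserting 5: P = [[5]].
After inserting 6: P = [[5, 6]].
After inserting 1: P = [[1, 6], [5]].
After inserting 4: P = [[1, 4], [5, 6]].
After inserting 7: P = [[1, 4, 7], [5, 6]].
After inserting 2: P = [[1, 2, 7], [4, 6], [5]].
After inserting 3: P = [[1, 2, 3], [4, 6, 7], [5]].

The final insertion tableau P = [[1, 2, 3], [4, 6, 7], [5]] has shape [3, 3, 1].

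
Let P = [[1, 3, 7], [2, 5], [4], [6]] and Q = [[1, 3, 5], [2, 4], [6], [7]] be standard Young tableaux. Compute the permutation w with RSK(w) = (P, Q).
4 2 6 5 7 3 1

Reverse the RSK construction: for i from n down to 1, find the cell of Q containing i, remove the entry at that cell from P, and reverse-bump it up through P; the value ejected from row 1 is w(i).

Step i=7: Q has 7 at row 4, column 1; remove 6 from row 4 of P and reverse-bump: 6 enters row 3 and ejects 4; 4 enters row 2 and ejects 2; 2 enters row 1 and ejects 1. So w(7) = 1. P is now [[2, 3, 7], [4, 5], [6]].
Step i=6: Q has 6 at row 3, column 1; remove 6 from row 3 of P and reverse-bump: 6 enters row 2 and ejects 5; 5 enters row 1 and ejects 3. So w(6) = 3. P is now [[2, 5, 7], [4, 6]].
Step i=5: Q has 5 at row 1, column 3; remove that cell from P, ejecting 7. So w(5) = 7. P is now [[2, 5], [4, 6]].
Step i=4: Q has 4 at row 2, column 2; remove 6 from row 2 of P and reverse-bump: 6 enters row 1 and ejects 5. So w(4) = 5. P is now [[2, 6], [4]].
Step i=3: Q has 3 at row 1, column 2; remove that cell from P, ejecting 6. So w(3) = 6. P is now [[2], [4]].
Step i=2: Q has 2 at row 2, column 1; remove 4 from row 2 of P and reverse-bump: 4 enters row 1 and ejects 2. So w(2) = 2. P is now [[4]].
Step i=1: Q has 1 at row 1, column 1; remove that cell from P, ejecting 4. So w(1) = 4. P is now [].

So w = 4 2 6 5 7 3 1.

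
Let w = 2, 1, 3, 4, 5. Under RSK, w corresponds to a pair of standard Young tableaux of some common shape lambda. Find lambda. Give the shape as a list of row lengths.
[4, 1]

RSK row insertion gives P = [[1, 3, 4, 5], [2]], which has shape [4, 1].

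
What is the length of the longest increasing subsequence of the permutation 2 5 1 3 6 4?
3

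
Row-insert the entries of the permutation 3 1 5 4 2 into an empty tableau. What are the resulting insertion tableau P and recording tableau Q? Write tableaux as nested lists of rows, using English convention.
Insert each entry of the permutation into P by Schensted row insertion, recording in Q the position of each new cell.

Insert 3: appended to row 1. P = [[3]].
Insert 1: 1 bumps 3 from row 1; 3 starts row 2. P = [[1], [3]].
Insert 5: appended to row 1. P = [[1, 5], [3]].
Insert 4: 4 bumps 5 from row 1; 5 appends to row 2. P = [[1, 4], [3, 5]].
Insert 2: 2 bumps 4 from row 1; 4 bumps 5 from row 2; 5 starts row 3. P = [[1, 2], [3, 4], [5]].

So P = [[1, 2], [3, 4], [5]], Q = [[1, 3], [2, 4], [5]].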